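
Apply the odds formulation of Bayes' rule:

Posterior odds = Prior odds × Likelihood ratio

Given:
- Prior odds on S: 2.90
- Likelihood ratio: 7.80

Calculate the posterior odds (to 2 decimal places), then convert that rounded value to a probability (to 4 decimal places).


Step 1: Calculate posterior odds
Posterior odds = Prior odds × LR
               = 2.90 × 7.80
               = 22.62

Step 2: Convert to probability
P(S|E) = Posterior odds / (1 + Posterior odds)
       = 22.62 / (1 + 22.62)
       = 22.62 / 23.62
       = 0.9577

The evidence increased P(S) from 0.7436 to 0.9577.


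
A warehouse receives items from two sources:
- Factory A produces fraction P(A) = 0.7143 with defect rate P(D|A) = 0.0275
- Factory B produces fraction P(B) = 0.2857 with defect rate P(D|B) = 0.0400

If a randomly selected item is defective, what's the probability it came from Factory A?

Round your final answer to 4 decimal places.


Let A = from Factory A, D = defective

Given:
- P(A) = 0.7143, P(B) = 0.2857
- P(D|A) = 0.0275, P(D|B) = 0.0400

Step 1: Find P(D)
P(D) = P(D|A)P(A) + P(D|B)P(B)
     = 0.0275 × 0.7143 + 0.0400 × 0.2857
     = 0.01964325 + 0.01142800
     = 0.03107125

Step 2: Apply Bayes' theorem
P(A|D) = P(D|A)P(A) / P(D)
       = 0.01964325 / 0.03107125
       = 0.6322


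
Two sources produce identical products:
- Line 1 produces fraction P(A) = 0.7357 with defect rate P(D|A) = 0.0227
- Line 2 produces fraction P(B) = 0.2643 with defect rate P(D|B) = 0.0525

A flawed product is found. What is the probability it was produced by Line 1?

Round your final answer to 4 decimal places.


Let A = from Line 1, D = flawed

Given:
- P(A) = 0.7357, P(B) = 0.2643
- P(D|A) = 0.0227, P(D|B) = 0.0525

Step 1: Find P(D)
P(D) = P(D|A)P(A) + P(D|B)P(B)
     = 0.0227 × 0.7357 + 0.0525 × 0.2643
     = 0.01670039 + 0.01387575
     = 0.03057614

Step 2: Apply Bayes' theorem
P(A|D) = P(D|A)P(A) / P(D)
       = 0.01670039 / 0.03057614
       = 0.5462


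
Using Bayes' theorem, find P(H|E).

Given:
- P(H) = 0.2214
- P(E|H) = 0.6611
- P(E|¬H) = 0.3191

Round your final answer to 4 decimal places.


Bayes' theorem: P(H|E) = P(E|H) × P(H) / P(E)

Step 1: Calculate P(E) using law of total probability
P(E) = P(E|H)P(H) + P(E|¬H)P(¬H)
     = 0.6611 × 0.2214 + 0.3191 × 0.7786
     = 0.14636754 + 0.24845126
     = 0.39481880

Step 2: Apply Bayes' theorem
P(H|E) = P(E|H) × P(H) / P(E)
       = 0.14636754 / 0.39481880
       = 0.3707


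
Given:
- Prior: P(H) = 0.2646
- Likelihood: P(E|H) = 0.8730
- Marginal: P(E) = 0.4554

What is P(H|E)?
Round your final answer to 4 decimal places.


Using Bayes' theorem:

P(H|E) = P(E|H) × P(H) / P(E)
       = 0.8730 × 0.2646 / 0.4554
       = 0.23099580 / 0.4554
       = 0.5072

The evidence strengthens our belief in H.
Prior: 0.2646 → Posterior: 0.5072


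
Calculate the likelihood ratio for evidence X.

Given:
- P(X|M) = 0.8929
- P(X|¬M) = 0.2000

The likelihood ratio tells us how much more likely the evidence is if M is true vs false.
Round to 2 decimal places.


Likelihood Ratio (LR) = P(X|M) / P(X|¬M)

LR = 0.8929 / 0.2000
   = 4.46

The evidence is 4.46 times more likely if M is true than if M is false.
LR > 1, so observing X raises the odds in favor of M.


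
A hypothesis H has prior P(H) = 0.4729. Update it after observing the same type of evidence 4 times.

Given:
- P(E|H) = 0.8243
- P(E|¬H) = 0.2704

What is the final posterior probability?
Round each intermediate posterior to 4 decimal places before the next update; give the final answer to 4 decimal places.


Sequential Bayesian updating:

Initial prior: P(H) = 0.4729

Update 1:
  P(E) = 0.8243 × 0.4729 + 0.2704 × 0.5271 = 0.38981147 + 0.14252784 = 0.53233931
  P(H|E) = 0.38981147 / 0.53233931 = 0.7323

Update 2:
  P(E) = 0.8243 × 0.7323 + 0.2704 × 0.2677 = 0.60363489 + 0.07238608 = 0.67602097
  P(H|E) = 0.60363489 / 0.67602097 = 0.8929

Update 3:
  P(E) = 0.8243 × 0.8929 + 0.2704 × 0.1071 = 0.73601747 + 0.02895984 = 0.76497731
  P(H|E) = 0.73601747 / 0.76497731 = 0.9621

Update 4:
  P(E) = 0.8243 × 0.9621 + 0.2704 × 0.0379 = 0.79305903 + 0.01024816 = 0.80330719
  P(H|E) = 0.79305903 / 0.80330719 = 0.9872

Final posterior: 0.9872


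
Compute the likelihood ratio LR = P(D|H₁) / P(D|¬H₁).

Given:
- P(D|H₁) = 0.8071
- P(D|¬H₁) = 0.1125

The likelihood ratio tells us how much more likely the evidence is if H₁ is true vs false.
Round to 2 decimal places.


Likelihood Ratio (LR) = P(D|H₁) / P(D|¬H₁)

LR = 0.8071 / 0.1125
   = 7.17

The evidence is 7.17 times more likely if H₁ is true than if H₁ is false.
LR > 1, so observing D raises the odds in favor of H₁.


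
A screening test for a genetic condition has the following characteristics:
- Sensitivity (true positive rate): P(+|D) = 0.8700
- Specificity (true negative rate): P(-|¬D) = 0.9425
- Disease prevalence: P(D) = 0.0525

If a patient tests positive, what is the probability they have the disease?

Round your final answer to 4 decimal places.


Let D = has disease, + = positive test

Given:
- P(D) = 0.0525 (prevalence)
- P(+|D) = 0.8700 (sensitivity)
- P(-|¬D) = 0.9425 (specificity)
- P(+|¬D) = 0.0575 (false positive rate = 1 - specificity)

Step 1: Find P(+)
P(+) = P(+|D)P(D) + P(+|¬D)P(¬D)
     = 0.8700 × 0.0525 + 0.0575 × 0.9475
     = 0.04567500 + 0.05448125
     = 0.10015625

Step 2: Apply Bayes' theorem for P(D|+)
P(D|+) = P(+|D)P(D) / P(+)
       = 0.04567500 / 0.10015625
       = 0.4560


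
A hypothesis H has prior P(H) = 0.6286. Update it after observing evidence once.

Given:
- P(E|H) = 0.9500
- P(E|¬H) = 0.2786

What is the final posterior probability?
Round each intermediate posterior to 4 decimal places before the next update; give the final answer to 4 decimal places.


Sequential Bayesian updating:

Initial prior: P(H) = 0.6286

Update 1:
  P(E) = 0.9500 × 0.6286 + 0.2786 × 0.3714 = 0.59717000 + 0.10347204 = 0.70064204
  P(H|E) = 0.59717000 / 0.70064204 = 0.8523

Final posterior: 0.8523


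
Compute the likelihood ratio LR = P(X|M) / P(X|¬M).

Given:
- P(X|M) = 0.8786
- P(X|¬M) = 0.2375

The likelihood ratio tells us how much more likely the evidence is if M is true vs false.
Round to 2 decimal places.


Likelihood Ratio (LR) = P(X|M) / P(X|¬M)

LR = 0.8786 / 0.2375
   = 3.70

The evidence is 3.70 times more likely if M is true than if M is false.
Since LR > 1, the evidence supports M over ¬M.


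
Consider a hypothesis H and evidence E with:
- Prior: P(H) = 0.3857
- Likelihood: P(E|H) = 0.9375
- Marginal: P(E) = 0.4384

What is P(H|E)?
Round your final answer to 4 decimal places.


Using Bayes' theorem:

P(H|E) = P(E|H) × P(H) / P(E)
       = 0.9375 × 0.3857 / 0.4384
       = 0.36159375 / 0.4384
       = 0.8248

The evidence strengthens our belief in H.
Prior: 0.3857 → Posterior: 0.8248


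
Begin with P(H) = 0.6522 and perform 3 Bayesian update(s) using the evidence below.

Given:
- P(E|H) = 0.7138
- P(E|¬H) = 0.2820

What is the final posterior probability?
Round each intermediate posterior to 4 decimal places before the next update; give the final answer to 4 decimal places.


Sequential Bayesian updating:

Initial prior: P(H) = 0.6522

Update 1:
  P(E) = 0.7138 × 0.6522 + 0.2820 × 0.3478 = 0.46554036 + 0.09807960 = 0.56361996
  P(H|E) = 0.46554036 / 0.56361996 = 0.8260

Update 2:
  P(E) = 0.7138 × 0.8260 + 0.2820 × 0.1740 = 0.58959880 + 0.04906800 = 0.63866680
  P(H|E) = 0.58959880 / 0.63866680 = 0.9232

Update 3:
  P(E) = 0.7138 × 0.9232 + 0.2820 × 0.0768 = 0.65898016 + 0.02165760 = 0.68063776
  P(H|E) = 0.65898016 / 0.68063776 = 0.9682

Final posterior: 0.9682


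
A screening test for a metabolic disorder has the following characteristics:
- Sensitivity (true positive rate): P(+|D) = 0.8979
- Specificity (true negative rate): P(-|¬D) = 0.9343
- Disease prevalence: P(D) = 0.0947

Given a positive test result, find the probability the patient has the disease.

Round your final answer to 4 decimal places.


Let D = has disease, + = positive test

Given:
- P(D) = 0.0947 (prevalence)
- P(+|D) = 0.8979 (sensitivity)
- P(-|¬D) = 0.9343 (specificity)
- P(+|¬D) = 0.0657 (false positive rate = 1 - specificity)

Step 1: Find P(+)
P(+) = P(+|D)P(D) + P(+|¬D)P(¬D)
     = 0.8979 × 0.0947 + 0.0657 × 0.9053
     = 0.08503113 + 0.05947821
     = 0.14450934

Step 2: Apply Bayes' theorem for P(D|+)
P(D|+) = P(+|D)P(D) / P(+)
       = 0.08503113 / 0.14450934
       = 0.5884


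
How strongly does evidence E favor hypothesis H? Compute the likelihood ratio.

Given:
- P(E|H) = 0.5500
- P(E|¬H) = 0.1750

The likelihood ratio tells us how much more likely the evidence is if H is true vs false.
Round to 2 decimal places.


Likelihood Ratio (LR) = P(E|H) / P(E|¬H)

LR = 0.5500 / 0.1750
   = 3.14

The evidence is 3.14 times more likely if H is true than if H is false.
LR > 1, so observing E raises the odds in favor of H.


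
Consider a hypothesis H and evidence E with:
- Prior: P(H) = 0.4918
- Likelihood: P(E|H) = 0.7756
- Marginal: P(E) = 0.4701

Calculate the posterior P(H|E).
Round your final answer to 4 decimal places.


Using Bayes' theorem:

P(H|E) = P(E|H) × P(H) / P(E)
       = 0.7756 × 0.4918 / 0.4701
       = 0.38144008 / 0.4701
       = 0.8114

The evidence strengthens our belief in H.
Prior: 0.4918 → Posterior: 0.8114


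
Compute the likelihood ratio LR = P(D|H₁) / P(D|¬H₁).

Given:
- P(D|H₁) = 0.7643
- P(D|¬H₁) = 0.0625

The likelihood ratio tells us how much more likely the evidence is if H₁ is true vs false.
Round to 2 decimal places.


Likelihood Ratio (LR) = P(D|H₁) / P(D|¬H₁)

LR = 0.7643 / 0.0625
   = 12.23

The evidence is 12.23 times more likely if H₁ is true than if H₁ is false.
Since LR > 1, the evidence supports H₁ over ¬H₁.


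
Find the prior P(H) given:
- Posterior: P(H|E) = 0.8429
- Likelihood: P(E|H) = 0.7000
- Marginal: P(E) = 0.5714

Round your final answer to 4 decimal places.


From Bayes' theorem: P(H|E) = P(E|H) × P(H) / P(E)

Rearranging for P(H):
P(H) = P(H|E) × P(E) / P(E|H)
     = 0.8429 × 0.5714 / 0.7000
     = 0.48163306 / 0.7000
     = 0.6880


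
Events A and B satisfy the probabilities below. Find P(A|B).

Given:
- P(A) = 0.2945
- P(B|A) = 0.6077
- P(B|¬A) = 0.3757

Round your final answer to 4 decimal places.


Bayes' theorem: P(A|B) = P(B|A) × P(A) / P(B)

Step 1: Calculate P(B) using law of total probability
P(B) = P(B|A)P(A) + P(B|¬A)P(¬A)
     = 0.6077 × 0.2945 + 0.3757 × 0.7055
     = 0.17896765 + 0.26505635
     = 0.44402400

Step 2: Apply Bayes' theorem
P(A|B) = P(B|A) × P(A) / P(B)
       = 0.17896765 / 0.44402400
       = 0.4031


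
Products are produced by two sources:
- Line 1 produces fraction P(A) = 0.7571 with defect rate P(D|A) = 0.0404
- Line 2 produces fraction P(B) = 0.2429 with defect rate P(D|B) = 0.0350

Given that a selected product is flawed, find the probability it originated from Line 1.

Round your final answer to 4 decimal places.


Let A = from Line 1, D = flawed

Given:
- P(A) = 0.7571, P(B) = 0.2429
- P(D|A) = 0.0404, P(D|B) = 0.0350

Step 1: Find P(D)
P(D) = P(D|A)P(A) + P(D|B)P(B)
     = 0.0404 × 0.7571 + 0.0350 × 0.2429
     = 0.03058684 + 0.00850150
     = 0.03908834

Step 2: Apply Bayes' theorem
P(A|D) = P(D|A)P(A) / P(D)
       = 0.03058684 / 0.03908834
       = 0.7825


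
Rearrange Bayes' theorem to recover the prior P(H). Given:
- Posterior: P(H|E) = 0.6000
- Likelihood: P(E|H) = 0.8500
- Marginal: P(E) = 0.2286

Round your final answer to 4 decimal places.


From Bayes' theorem: P(H|E) = P(E|H) × P(H) / P(E)

Rearranging for P(H):
P(H) = P(H|E) × P(E) / P(E|H)
     = 0.6000 × 0.2286 / 0.8500
     = 0.13716000 / 0.8500
     = 0.1614


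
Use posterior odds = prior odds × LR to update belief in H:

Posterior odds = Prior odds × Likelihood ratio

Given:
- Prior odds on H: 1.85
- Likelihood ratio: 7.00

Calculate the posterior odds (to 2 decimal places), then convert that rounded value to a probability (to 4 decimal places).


Step 1: Calculate posterior odds
Posterior odds = Prior odds × LR
               = 1.85 × 7.00
               = 12.95

Step 2: Convert to probability
P(H|E) = Posterior odds / (1 + Posterior odds)
       = 12.95 / (1 + 12.95)
       = 12.95 / 13.95
       = 0.9283

The evidence increased P(H) from 0.6491 to 0.9283.


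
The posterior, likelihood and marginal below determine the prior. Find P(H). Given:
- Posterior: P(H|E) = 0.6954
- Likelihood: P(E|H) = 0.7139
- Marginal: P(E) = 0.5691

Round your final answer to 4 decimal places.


From Bayes' theorem: P(H|E) = P(E|H) × P(H) / P(E)

Rearranging for P(H):
P(H) = P(H|E) × P(E) / P(E|H)
     = 0.6954 × 0.5691 / 0.7139
     = 0.39575214 / 0.7139
     = 0.5544


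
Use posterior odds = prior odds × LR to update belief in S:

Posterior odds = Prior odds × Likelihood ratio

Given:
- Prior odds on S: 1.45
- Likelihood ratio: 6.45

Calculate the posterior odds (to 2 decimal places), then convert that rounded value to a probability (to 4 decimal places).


Step 1: Calculate posterior odds
Posterior odds = Prior odds × LR
               = 1.45 × 6.45
               = 9.35

Step 2: Convert to probability
P(S|E) = Posterior odds / (1 + Posterior odds)
       = 9.35 / (1 + 9.35)
       = 9.35 / 10.35
       = 0.9034

The evidence increased P(S) from 0.5918 to 0.9034.


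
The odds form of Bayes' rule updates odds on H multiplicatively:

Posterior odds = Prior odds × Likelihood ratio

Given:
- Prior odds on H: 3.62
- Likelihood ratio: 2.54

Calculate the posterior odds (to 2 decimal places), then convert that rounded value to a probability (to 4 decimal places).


Step 1: Calculate posterior odds
Posterior odds = Prior odds × LR
               = 3.62 × 2.54
               = 9.19

Step 2: Convert to probability
P(H|E) = Posterior odds / (1 + Posterior odds)
       = 9.19 / (1 + 9.19)
       = 9.19 / 10.19
       = 0.9019

The evidence increased P(H) from 0.7835 to 0.9019.


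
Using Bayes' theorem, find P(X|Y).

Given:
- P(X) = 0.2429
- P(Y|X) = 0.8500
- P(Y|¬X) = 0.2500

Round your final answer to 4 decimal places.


Bayes' theorem: P(X|Y) = P(Y|X) × P(X) / P(Y)

Step 1: Calculate P(Y) using law of total probability
P(Y) = P(Y|X)P(X) + P(Y|¬X)P(¬X)
     = 0.8500 × 0.2429 + 0.2500 × 0.7571
     = 0.20646500 + 0.18927500
     = 0.39574000

Step 2: Apply Bayes' theorem
P(X|Y) = P(Y|X) × P(X) / P(Y)
       = 0.20646500 / 0.39574000
       = 0.5217


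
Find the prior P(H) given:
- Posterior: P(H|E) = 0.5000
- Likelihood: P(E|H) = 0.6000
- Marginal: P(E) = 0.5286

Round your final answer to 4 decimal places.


From Bayes' theorem: P(H|E) = P(E|H) × P(H) / P(E)

Rearranging for P(H):
P(H) = P(H|E) × P(E) / P(E|H)
     = 0.5000 × 0.5286 / 0.6000
     = 0.26430000 / 0.6000
     = 0.4405


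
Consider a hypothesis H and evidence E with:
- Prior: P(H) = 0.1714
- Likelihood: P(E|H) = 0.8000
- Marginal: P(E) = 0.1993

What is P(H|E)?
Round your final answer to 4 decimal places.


Using Bayes' theorem:

P(H|E) = P(E|H) × P(H) / P(E)
       = 0.8000 × 0.1714 / 0.1993
       = 0.13712000 / 0.1993
       = 0.6880

The evidence strengthens our belief in H.
Prior: 0.1714 → Posterior: 0.6880


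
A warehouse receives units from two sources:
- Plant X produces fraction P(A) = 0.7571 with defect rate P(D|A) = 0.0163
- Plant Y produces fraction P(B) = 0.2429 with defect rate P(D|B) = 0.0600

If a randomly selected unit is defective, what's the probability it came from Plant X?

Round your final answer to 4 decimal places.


Let A = from Plant X, D = defective

Given:
- P(A) = 0.7571, P(B) = 0.2429
- P(D|A) = 0.0163, P(D|B) = 0.0600

Step 1: Find P(D)
P(D) = P(D|A)P(A) + P(D|B)P(B)
     = 0.0163 × 0.7571 + 0.0600 × 0.2429
     = 0.01234073 + 0.01457400
     = 0.02691473

Step 2: Apply Bayes' theorem
P(A|D) = P(D|A)P(A) / P(D)
       = 0.01234073 / 0.02691473
       = 0.4585


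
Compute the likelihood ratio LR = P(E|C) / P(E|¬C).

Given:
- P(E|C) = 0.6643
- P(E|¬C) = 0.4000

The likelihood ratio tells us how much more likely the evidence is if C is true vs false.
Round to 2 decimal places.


Likelihood Ratio (LR) = P(E|C) / P(E|¬C)

LR = 0.6643 / 0.4000
   = 1.66

The evidence is 1.66 times more likely if C is true than if C is false.
LR > 1, so observing E raises the odds in favor of C.


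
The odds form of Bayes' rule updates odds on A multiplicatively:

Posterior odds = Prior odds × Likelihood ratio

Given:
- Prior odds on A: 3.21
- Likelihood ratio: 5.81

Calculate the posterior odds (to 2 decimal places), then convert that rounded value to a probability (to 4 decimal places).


Step 1: Calculate posterior odds
Posterior odds = Prior odds × LR
               = 3.21 × 5.81
               = 18.65

Step 2: Convert to probability
P(A|E) = Posterior odds / (1 + Posterior odds)
       = 18.65 / (1 + 18.65)
       = 18.65 / 19.65
       = 0.9491

The evidence increased P(A) from 0.7625 to 0.9491.


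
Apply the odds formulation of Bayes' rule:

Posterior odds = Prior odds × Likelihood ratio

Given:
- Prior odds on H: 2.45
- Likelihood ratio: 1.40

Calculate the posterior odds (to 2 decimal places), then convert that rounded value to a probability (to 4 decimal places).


Step 1: Calculate posterior odds
Posterior odds = Prior odds × LR
               = 2.45 × 1.40
               = 3.43

Step 2: Convert to probability
P(H|E) = Posterior odds / (1 + Posterior odds)
       = 3.43 / (1 + 3.43)
       = 3.43 / 4.43
       = 0.7743

The evidence increased P(H) from 0.7101 to 0.7743.


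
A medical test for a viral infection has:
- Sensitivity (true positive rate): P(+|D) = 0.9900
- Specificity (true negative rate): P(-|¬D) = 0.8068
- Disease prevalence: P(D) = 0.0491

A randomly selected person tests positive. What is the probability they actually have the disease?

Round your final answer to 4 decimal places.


Let D = has disease, + = positive test

Given:
- P(D) = 0.0491 (prevalence)
- P(+|D) = 0.9900 (sensitivity)
- P(-|¬D) = 0.8068 (specificity)
- P(+|¬D) = 0.1932 (false positive rate = 1 - specificity)

Step 1: Find P(+)
P(+) = P(+|D)P(D) + P(+|¬D)P(¬D)
     = 0.9900 × 0.0491 + 0.1932 × 0.9509
     = 0.04860900 + 0.18371388
     = 0.23232288

Step 2: Apply Bayes' theorem for P(D|+)
P(D|+) = P(+|D)P(D) / P(+)
       = 0.04860900 / 0.23232288
       = 0.2092


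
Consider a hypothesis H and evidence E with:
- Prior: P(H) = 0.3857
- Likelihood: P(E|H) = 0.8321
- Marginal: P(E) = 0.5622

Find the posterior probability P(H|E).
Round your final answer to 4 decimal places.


Using Bayes' theorem:

P(H|E) = P(E|H) × P(H) / P(E)
       = 0.8321 × 0.3857 / 0.5622
       = 0.32094097 / 0.5622
       = 0.5709

The evidence strengthens our belief in H.
Prior: 0.3857 → Posterior: 0.5709


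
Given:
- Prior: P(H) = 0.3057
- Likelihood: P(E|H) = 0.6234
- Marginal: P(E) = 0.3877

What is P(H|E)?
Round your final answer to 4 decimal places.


Using Bayes' theorem:

P(H|E) = P(E|H) × P(H) / P(E)
       = 0.6234 × 0.3057 / 0.3877
       = 0.19057338 / 0.3877
       = 0.4915

The evidence strengthens our belief in H.
Prior: 0.3057 → Posterior: 0.4915


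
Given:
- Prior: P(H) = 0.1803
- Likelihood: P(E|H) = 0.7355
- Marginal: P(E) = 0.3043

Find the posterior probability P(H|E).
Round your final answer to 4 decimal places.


Using Bayes' theorem:

P(H|E) = P(E|H) × P(H) / P(E)
       = 0.7355 × 0.1803 / 0.3043
       = 0.13261065 / 0.3043
       = 0.4358

The evidence strengthens our belief in H.
Prior: 0.1803 → Posterior: 0.4358


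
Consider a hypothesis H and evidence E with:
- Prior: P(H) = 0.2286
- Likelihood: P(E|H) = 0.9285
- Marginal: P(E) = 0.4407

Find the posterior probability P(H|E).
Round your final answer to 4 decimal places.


Using Bayes' theorem:

P(H|E) = P(E|H) × P(H) / P(E)
       = 0.9285 × 0.2286 / 0.4407
       = 0.21225510 / 0.4407
       = 0.4816

The evidence strengthens our belief in H.
Prior: 0.2286 → Posterior: 0.4816


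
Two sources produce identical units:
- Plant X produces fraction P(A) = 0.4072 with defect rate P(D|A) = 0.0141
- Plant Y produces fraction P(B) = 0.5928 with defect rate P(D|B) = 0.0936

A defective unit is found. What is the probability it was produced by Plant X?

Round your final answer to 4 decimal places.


Let A = from Plant X, D = defective

Given:
- P(A) = 0.4072, P(B) = 0.5928
- P(D|A) = 0.0141, P(D|B) = 0.0936

Step 1: Find P(D)
P(D) = P(D|A)P(A) + P(D|B)P(B)
     = 0.0141 × 0.4072 + 0.0936 × 0.5928
     = 0.00574152 + 0.05548608
     = 0.06122760

Step 2: Apply Bayes' theorem
P(A|D) = P(D|A)P(A) / P(D)
       = 0.00574152 / 0.06122760
       = 0.0938


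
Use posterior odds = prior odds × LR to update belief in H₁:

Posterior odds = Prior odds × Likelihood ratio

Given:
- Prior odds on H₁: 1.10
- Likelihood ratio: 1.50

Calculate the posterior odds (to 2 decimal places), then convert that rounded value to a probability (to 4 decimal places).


Step 1: Calculate posterior odds
Posterior odds = Prior odds × LR
               = 1.10 × 1.50
               = 1.65

Step 2: Convert to probability
P(H₁|E) = Posterior odds / (1 + Posterior odds)
       = 1.65 / (1 + 1.65)
       = 1.65 / 2.65
       = 0.6226

The evidence increased P(H₁) from 0.5238 to 0.6226.


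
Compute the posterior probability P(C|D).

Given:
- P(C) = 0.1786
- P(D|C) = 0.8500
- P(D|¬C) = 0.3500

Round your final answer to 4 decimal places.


Bayes' theorem: P(C|D) = P(D|C) × P(C) / P(D)

Step 1: Calculate P(D) using law of total probability
P(D) = P(D|C)P(C) + P(D|¬C)P(¬C)
     = 0.8500 × 0.1786 + 0.3500 × 0.8214
     = 0.15181000 + 0.28749000
     = 0.43930000

Step 2: Apply Bayes' theorem
P(C|D) = P(D|C) × P(C) / P(D)
       = 0.15181000 / 0.43930000
       = 0.3456


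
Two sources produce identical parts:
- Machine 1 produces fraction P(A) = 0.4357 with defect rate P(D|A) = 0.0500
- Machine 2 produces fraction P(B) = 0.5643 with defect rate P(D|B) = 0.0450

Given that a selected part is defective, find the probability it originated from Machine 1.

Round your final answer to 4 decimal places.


Let A = from Machine 1, D = defective

Given:
- P(A) = 0.4357, P(B) = 0.5643
- P(D|A) = 0.0500, P(D|B) = 0.0450

Step 1: Find P(D)
P(D) = P(D|A)P(A) + P(D|B)P(B)
     = 0.0500 × 0.4357 + 0.0450 × 0.5643
     = 0.02178500 + 0.02539350
     = 0.04717850

Step 2: Apply Bayes' theorem
P(A|D) = P(D|A)P(A) / P(D)
       = 0.02178500 / 0.04717850
       = 0.4618


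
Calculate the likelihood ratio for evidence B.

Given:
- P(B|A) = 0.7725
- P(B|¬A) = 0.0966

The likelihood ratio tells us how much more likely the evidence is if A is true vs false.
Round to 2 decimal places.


Likelihood Ratio (LR) = P(B|A) / P(B|¬A)

LR = 0.7725 / 0.0966
   = 8.00

The evidence is 8.00 times more likely if A is true than if A is false.
LR > 1, so observing B raises the odds in favor of A.


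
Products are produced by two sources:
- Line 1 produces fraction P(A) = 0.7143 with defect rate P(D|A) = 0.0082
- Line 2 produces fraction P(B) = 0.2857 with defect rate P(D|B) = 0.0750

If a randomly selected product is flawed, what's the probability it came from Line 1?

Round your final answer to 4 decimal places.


Let A = from Line 1, D = flawed

Given:
- P(A) = 0.7143, P(B) = 0.2857
- P(D|A) = 0.0082, P(D|B) = 0.0750

Step 1: Find P(D)
P(D) = P(D|A)P(A) + P(D|B)P(B)
     = 0.0082 × 0.7143 + 0.0750 × 0.2857
     = 0.00585726 + 0.02142750
     = 0.02728476

Step 2: Apply Bayes' theorem
P(A|D) = P(D|A)P(A) / P(D)
       = 0.00585726 / 0.02728476
       = 0.2147


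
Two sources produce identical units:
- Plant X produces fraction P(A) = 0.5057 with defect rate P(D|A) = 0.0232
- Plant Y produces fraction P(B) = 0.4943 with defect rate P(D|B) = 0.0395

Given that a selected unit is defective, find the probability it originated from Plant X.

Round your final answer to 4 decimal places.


Let A = from Plant X, D = defective

Given:
- P(A) = 0.5057, P(B) = 0.4943
- P(D|A) = 0.0232, P(D|B) = 0.0395

Step 1: Find P(D)
P(D) = P(D|A)P(A) + P(D|B)P(B)
     = 0.0232 × 0.5057 + 0.0395 × 0.4943
     = 0.01173224 + 0.01952485
     = 0.03125709

Step 2: Apply Bayes' theorem
P(A|D) = P(D|A)P(A) / P(D)
       = 0.01173224 / 0.03125709
       = 0.3753


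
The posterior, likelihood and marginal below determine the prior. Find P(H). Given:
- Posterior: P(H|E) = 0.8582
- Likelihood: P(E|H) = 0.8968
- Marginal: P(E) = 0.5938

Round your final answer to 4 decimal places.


From Bayes' theorem: P(H|E) = P(E|H) × P(H) / P(E)

Rearranging for P(H):
P(H) = P(H|E) × P(E) / P(E|H)
     = 0.8582 × 0.5938 / 0.8968
     = 0.50959916 / 0.8968
     = 0.5682


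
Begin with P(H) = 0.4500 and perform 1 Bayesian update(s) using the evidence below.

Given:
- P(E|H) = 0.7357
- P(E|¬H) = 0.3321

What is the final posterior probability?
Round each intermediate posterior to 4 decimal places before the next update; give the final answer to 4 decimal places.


Sequential Bayesian updating:

Initial prior: P(H) = 0.4500

Update 1:
  P(E) = 0.7357 × 0.4500 + 0.3321 × 0.5500 = 0.33106500 + 0.18265500 = 0.51372000
  P(H|E) = 0.33106500 / 0.51372000 = 0.6444

Final posterior: 0.6444


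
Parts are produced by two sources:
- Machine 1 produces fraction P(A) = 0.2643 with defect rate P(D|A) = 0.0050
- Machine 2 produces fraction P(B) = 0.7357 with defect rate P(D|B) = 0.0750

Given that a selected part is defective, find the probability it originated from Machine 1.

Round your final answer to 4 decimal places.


Let A = from Machine 1, D = defective

Given:
- P(A) = 0.2643, P(B) = 0.7357
- P(D|A) = 0.0050, P(D|B) = 0.0750

Step 1: Find P(D)
P(D) = P(D|A)P(A) + P(D|B)P(B)
     = 0.0050 × 0.2643 + 0.0750 × 0.7357
     = 0.00132150 + 0.05517750
     = 0.05649900

Step 2: Apply Bayes' theorem
P(A|D) = P(D|A)P(A) / P(D)
       = 0.00132150 / 0.05649900
       = 0.0234


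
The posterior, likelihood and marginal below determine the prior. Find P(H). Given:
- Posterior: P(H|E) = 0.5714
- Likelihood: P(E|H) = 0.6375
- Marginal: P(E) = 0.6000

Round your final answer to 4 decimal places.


From Bayes' theorem: P(H|E) = P(E|H) × P(H) / P(E)

Rearranging for P(H):
P(H) = P(H|E) × P(E) / P(E|H)
     = 0.5714 × 0.6000 / 0.6375
     = 0.34284000 / 0.6375
     = 0.5378


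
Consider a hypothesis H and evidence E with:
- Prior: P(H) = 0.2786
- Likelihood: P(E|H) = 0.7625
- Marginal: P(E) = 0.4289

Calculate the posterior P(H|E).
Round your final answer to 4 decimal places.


Using Bayes' theorem:

P(H|E) = P(E|H) × P(H) / P(E)
       = 0.7625 × 0.2786 / 0.4289
       = 0.21243250 / 0.4289
       = 0.4953

The evidence strengthens our belief in H.
Prior: 0.2786 → Posterior: 0.4953


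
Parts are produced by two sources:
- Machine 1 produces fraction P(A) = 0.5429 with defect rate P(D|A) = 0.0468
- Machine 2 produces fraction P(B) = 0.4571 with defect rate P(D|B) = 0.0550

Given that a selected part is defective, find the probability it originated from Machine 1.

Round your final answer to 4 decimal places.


Let A = from Machine 1, D = defective

Given:
- P(A) = 0.5429, P(B) = 0.4571
- P(D|A) = 0.0468, P(D|B) = 0.0550

Step 1: Find P(D)
P(D) = P(D|A)P(A) + P(D|B)P(B)
     = 0.0468 × 0.5429 + 0.0550 × 0.4571
     = 0.02540772 + 0.02514050
     = 0.05054822

Step 2: Apply Bayes' theorem
P(A|D) = P(D|A)P(A) / P(D)
       = 0.02540772 / 0.05054822
       = 0.5026


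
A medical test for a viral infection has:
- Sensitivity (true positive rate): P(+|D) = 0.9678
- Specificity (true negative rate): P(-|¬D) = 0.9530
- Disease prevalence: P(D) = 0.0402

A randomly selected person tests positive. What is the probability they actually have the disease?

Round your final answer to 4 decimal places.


Let D = has disease, + = positive test

Given:
- P(D) = 0.0402 (prevalence)
- P(+|D) = 0.9678 (sensitivity)
- P(-|¬D) = 0.9530 (specificity)
- P(+|¬D) = 0.0470 (false positive rate = 1 - specificity)

Step 1: Find P(+)
P(+) = P(+|D)P(D) + P(+|¬D)P(¬D)
     = 0.9678 × 0.0402 + 0.0470 × 0.9598
     = 0.03890556 + 0.04511060
     = 0.08401616

Step 2: Apply Bayes' theorem for P(D|+)
P(D|+) = P(+|D)P(D) / P(+)
       = 0.03890556 / 0.08401616
       = 0.4631


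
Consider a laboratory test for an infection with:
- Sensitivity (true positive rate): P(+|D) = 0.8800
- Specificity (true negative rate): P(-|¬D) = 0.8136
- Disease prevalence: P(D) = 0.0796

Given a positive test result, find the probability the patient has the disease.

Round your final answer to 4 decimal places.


Let D = has disease, + = positive test

Given:
- P(D) = 0.0796 (prevalence)
- P(+|D) = 0.8800 (sensitivity)
- P(-|¬D) = 0.8136 (specificity)
- P(+|¬D) = 0.1864 (false positive rate = 1 - specificity)

Step 1: Find P(+)
P(+) = P(+|D)P(D) + P(+|¬D)P(¬D)
     = 0.8800 × 0.0796 + 0.1864 × 0.9204
     = 0.07004800 + 0.17156256
     = 0.24161056

Step 2: Apply Bayes' theorem for P(D|+)
P(D|+) = P(+|D)P(D) / P(+)
       = 0.07004800 / 0.24161056
       = 0.2899


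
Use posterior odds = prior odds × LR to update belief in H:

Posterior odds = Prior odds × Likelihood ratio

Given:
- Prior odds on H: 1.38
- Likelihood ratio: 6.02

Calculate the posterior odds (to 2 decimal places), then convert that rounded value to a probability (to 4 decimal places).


Step 1: Calculate posterior odds
Posterior odds = Prior odds × LR
               = 1.38 × 6.02
               = 8.31

Step 2: Convert to probability
P(H|E) = Posterior odds / (1 + Posterior odds)
       = 8.31 / (1 + 8.31)
       = 8.31 / 9.31
       = 0.8926

The evidence increased P(H) from 0.5798 to 0.8926.


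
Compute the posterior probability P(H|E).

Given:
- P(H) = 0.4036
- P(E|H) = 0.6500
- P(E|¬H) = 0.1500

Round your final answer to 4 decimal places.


Bayes' theorem: P(H|E) = P(E|H) × P(H) / P(E)

Step 1: Calculate P(E) using law of total probability
P(E) = P(E|H)P(H) + P(E|¬H)P(¬H)
     = 0.6500 × 0.4036 + 0.1500 × 0.5964
     = 0.26234000 + 0.08946000
     = 0.35180000

Step 2: Apply Bayes' theorem
P(H|E) = P(E|H) × P(H) / P(E)
       = 0.26234000 / 0.35180000
       = 0.7457


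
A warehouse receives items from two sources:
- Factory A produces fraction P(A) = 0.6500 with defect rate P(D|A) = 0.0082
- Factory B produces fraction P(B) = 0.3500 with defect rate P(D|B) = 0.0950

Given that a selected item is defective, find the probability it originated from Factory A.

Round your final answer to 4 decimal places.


Let A = from Factory A, D = defective

Given:
- P(A) = 0.6500, P(B) = 0.3500
- P(D|A) = 0.0082, P(D|B) = 0.0950

Step 1: Find P(D)
P(D) = P(D|A)P(A) + P(D|B)P(B)
     = 0.0082 × 0.6500 + 0.0950 × 0.3500
     = 0.00533000 + 0.03325000
     = 0.03858000

Step 2: Apply Bayes' theorem
P(A|D) = P(D|A)P(A) / P(D)
       = 0.00533000 / 0.03858000
       = 0.1382


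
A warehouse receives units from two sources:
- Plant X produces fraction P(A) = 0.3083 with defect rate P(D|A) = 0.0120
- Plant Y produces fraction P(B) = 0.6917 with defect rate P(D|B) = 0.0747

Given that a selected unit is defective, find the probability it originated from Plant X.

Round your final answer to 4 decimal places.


Let A = from Plant X, D = defective

Given:
- P(A) = 0.3083, P(B) = 0.6917
- P(D|A) = 0.0120, P(D|B) = 0.0747

Step 1: Find P(D)
P(D) = P(D|A)P(A) + P(D|B)P(B)
     = 0.0120 × 0.3083 + 0.0747 × 0.6917
     = 0.00369960 + 0.05166999
     = 0.05536959

Step 2: Apply Bayes' theorem
P(A|D) = P(D|A)P(A) / P(D)
       = 0.00369960 / 0.05536959
       = 0.0668


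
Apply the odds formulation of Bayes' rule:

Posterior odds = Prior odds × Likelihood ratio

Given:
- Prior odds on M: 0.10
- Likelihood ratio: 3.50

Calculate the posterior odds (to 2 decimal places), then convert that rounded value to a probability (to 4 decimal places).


Step 1: Calculate posterior odds
Posterior odds = Prior odds × LR
               = 0.10 × 3.50
               = 0.35

Step 2: Convert to probability
P(M|E) = Posterior odds / (1 + Posterior odds)
       = 0.35 / (1 + 0.35)
       = 0.35 / 1.35
       = 0.2593

The evidence increased P(M) from 0.0909 to 0.2593.


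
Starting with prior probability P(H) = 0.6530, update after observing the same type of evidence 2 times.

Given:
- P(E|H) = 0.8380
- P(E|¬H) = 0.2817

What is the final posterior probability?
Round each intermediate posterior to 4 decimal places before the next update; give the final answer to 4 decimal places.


Sequential Bayesian updating:

Initial prior: P(H) = 0.6530

Update 1:
  P(E) = 0.8380 × 0.6530 + 0.2817 × 0.3470 = 0.54721400 + 0.09774990 = 0.64496390
  P(H|E) = 0.54721400 / 0.64496390 = 0.8484

Update 2:
  P(E) = 0.8380 × 0.8484 + 0.2817 × 0.1516 = 0.71095920 + 0.04270572 = 0.75366492
  P(H|E) = 0.71095920 / 0.75366492 = 0.9433

Final posterior: 0.9433


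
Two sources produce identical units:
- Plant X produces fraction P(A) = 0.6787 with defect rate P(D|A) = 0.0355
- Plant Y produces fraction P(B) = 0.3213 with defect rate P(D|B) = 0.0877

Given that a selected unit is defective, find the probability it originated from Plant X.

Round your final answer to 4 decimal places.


Let A = from Plant X, D = defective

Given:
- P(A) = 0.6787, P(B) = 0.3213
- P(D|A) = 0.0355, P(D|B) = 0.0877

Step 1: Find P(D)
P(D) = P(D|A)P(A) + P(D|B)P(B)
     = 0.0355 × 0.6787 + 0.0877 × 0.3213
     = 0.02409385 + 0.02817801
     = 0.05227186

Step 2: Apply Bayes' theorem
P(A|D) = P(D|A)P(A) / P(D)
       = 0.02409385 / 0.05227186
       = 0.4609


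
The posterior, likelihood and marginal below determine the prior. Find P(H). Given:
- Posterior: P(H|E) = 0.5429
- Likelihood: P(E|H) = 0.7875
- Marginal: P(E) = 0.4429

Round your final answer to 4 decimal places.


From Bayes' theorem: P(H|E) = P(E|H) × P(H) / P(E)

Rearranging for P(H):
P(H) = P(H|E) × P(E) / P(E|H)
     = 0.5429 × 0.4429 / 0.7875
     = 0.24045041 / 0.7875
     = 0.3053


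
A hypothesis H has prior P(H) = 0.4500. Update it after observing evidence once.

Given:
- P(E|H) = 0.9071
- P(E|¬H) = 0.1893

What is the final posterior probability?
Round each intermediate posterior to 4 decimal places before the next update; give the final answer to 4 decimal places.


Sequential Bayesian updating:

Initial prior: P(H) = 0.4500

Update 1:
  P(E) = 0.9071 × 0.4500 + 0.1893 × 0.5500 = 0.40819500 + 0.10411500 = 0.51231000
  P(H|E) = 0.40819500 / 0.51231000 = 0.7968

Final posterior: 0.7968


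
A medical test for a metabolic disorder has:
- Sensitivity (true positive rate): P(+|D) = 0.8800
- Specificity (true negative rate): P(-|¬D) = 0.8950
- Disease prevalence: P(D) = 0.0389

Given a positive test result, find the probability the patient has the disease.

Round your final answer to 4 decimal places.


Let D = has disease, + = positive test

Given:
- P(D) = 0.0389 (prevalence)
- P(+|D) = 0.8800 (sensitivity)
- P(-|¬D) = 0.8950 (specificity)
- P(+|¬D) = 0.1050 (false positive rate = 1 - specificity)

Step 1: Find P(+)
P(+) = P(+|D)P(D) + P(+|¬D)P(¬D)
     = 0.8800 × 0.0389 + 0.1050 × 0.9611
     = 0.03423200 + 0.10091550
     = 0.13514750

Step 2: Apply Bayes' theorem for P(D|+)
P(D|+) = P(+|D)P(D) / P(+)
       = 0.03423200 / 0.13514750
       = 0.2533


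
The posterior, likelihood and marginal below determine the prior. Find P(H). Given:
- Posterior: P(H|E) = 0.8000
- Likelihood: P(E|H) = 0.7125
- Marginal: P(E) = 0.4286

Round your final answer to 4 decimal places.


From Bayes' theorem: P(H|E) = P(E|H) × P(H) / P(E)

Rearranging for P(H):
P(H) = P(H|E) × P(E) / P(E|H)
     = 0.8000 × 0.4286 / 0.7125
     = 0.34288000 / 0.7125
     = 0.4812


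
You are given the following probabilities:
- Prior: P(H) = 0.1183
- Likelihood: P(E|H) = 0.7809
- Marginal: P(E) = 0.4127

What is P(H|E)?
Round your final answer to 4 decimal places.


Using Bayes' theorem:

P(H|E) = P(E|H) × P(H) / P(E)
       = 0.7809 × 0.1183 / 0.4127
       = 0.09238047 / 0.4127
       = 0.2238

The evidence strengthens our belief in H.
Prior: 0.1183 → Posterior: 0.2238


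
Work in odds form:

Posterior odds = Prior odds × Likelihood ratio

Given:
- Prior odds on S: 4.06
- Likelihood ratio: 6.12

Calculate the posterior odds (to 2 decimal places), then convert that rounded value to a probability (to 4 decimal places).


Step 1: Calculate posterior odds
Posterior odds = Prior odds × LR
               = 4.06 × 6.12
               = 24.85

Step 2: Convert to probability
P(S|E) = Posterior odds / (1 + Posterior odds)
       = 24.85 / (1 + 24.85)
       = 24.85 / 25.85
       = 0.9613

The evidence increased P(S) from 0.8024 to 0.9613.


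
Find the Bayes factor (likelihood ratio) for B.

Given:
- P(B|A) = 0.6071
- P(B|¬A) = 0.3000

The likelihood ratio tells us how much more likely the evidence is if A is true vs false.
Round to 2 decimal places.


Likelihood Ratio (LR) = P(B|A) / P(B|¬A)

LR = 0.6071 / 0.3000
   = 2.02

The evidence is 2.02 times more likely if A is true than if A is false.
Since LR > 1, the evidence supports A over ¬A.


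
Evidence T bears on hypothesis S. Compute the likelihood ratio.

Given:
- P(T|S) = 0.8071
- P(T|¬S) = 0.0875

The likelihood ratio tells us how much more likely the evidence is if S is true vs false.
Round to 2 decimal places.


Likelihood Ratio (LR) = P(T|S) / P(T|¬S)

LR = 0.8071 / 0.0875
   = 9.22

The evidence is 9.22 times more likely if S is true than if S is false.
LR > 1, so observing T raises the odds in favor of S.


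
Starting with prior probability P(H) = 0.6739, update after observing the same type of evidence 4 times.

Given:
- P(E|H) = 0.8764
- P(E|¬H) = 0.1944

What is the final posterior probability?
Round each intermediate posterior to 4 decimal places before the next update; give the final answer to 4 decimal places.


Sequential Bayesian updating:

Initial prior: P(H) = 0.6739

Update 1:
  P(E) = 0.8764 × 0.6739 + 0.1944 × 0.3261 = 0.59060596 + 0.06339384 = 0.65399980
  P(H|E) = 0.59060596 / 0.65399980 = 0.9031

Update 2:
  P(E) = 0.8764 × 0.9031 + 0.1944 × 0.0969 = 0.79147684 + 0.01883736 = 0.81031420
  P(H|E) = 0.79147684 / 0.81031420 = 0.9768

Update 3:
  P(E) = 0.8764 × 0.9768 + 0.1944 × 0.0232 = 0.85606752 + 0.00451008 = 0.86057760
  P(H|E) = 0.85606752 / 0.86057760 = 0.9948

Update 4:
  P(E) = 0.8764 × 0.9948 + 0.1944 × 0.0052 = 0.87184272 + 0.00101088 = 0.87285360
  P(H|E) = 0.87184272 / 0.87285360 = 0.9988

Final posterior: 0.9988


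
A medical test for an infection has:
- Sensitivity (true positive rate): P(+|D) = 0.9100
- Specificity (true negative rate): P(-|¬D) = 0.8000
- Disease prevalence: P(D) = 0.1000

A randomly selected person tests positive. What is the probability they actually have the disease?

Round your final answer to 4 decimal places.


Let D = has disease, + = positive test

Given:
- P(D) = 0.1000 (prevalence)
- P(+|D) = 0.9100 (sensitivity)
- P(-|¬D) = 0.8000 (specificity)
- P(+|¬D) = 0.2000 (false positive rate = 1 - specificity)

Step 1: Find P(+)
P(+) = P(+|D)P(D) + P(+|¬D)P(¬D)
     = 0.9100 × 0.1000 + 0.2000 × 0.9000
     = 0.09100000 + 0.18000000
     = 0.27100000

Step 2: Apply Bayes' theorem for P(D|+)
P(D|+) = P(+|D)P(D) / P(+)
       = 0.09100000 / 0.27100000
       = 0.3358


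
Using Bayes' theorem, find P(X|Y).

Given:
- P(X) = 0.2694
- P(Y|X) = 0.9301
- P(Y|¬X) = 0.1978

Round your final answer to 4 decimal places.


Bayes' theorem: P(X|Y) = P(Y|X) × P(X) / P(Y)

Step 1: Calculate P(Y) using law of total probability
P(Y) = P(Y|X)P(X) + P(Y|¬X)P(¬X)
     = 0.9301 × 0.2694 + 0.1978 × 0.7306
     = 0.25056894 + 0.14451268
     = 0.39508162

Step 2: Apply Bayes' theorem
P(X|Y) = P(Y|X) × P(X) / P(Y)
       = 0.25056894 / 0.39508162
       = 0.6342


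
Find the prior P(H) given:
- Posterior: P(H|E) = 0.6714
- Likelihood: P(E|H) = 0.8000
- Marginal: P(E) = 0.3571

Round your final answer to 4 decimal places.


From Bayes' theorem: P(H|E) = P(E|H) × P(H) / P(E)

Rearranging for P(H):
P(H) = P(H|E) × P(E) / P(E|H)
     = 0.6714 × 0.3571 / 0.8000
     = 0.23975694 / 0.8000
     = 0.2997


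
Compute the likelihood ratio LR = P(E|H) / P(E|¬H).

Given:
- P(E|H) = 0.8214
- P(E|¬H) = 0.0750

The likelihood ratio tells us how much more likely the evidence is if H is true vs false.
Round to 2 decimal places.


Likelihood Ratio (LR) = P(E|H) / P(E|¬H)

LR = 0.8214 / 0.0750
   = 10.95

The evidence is 10.95 times more likely if H is true than if H is false.
Because LR exceeds 1, E is evidence for H.
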